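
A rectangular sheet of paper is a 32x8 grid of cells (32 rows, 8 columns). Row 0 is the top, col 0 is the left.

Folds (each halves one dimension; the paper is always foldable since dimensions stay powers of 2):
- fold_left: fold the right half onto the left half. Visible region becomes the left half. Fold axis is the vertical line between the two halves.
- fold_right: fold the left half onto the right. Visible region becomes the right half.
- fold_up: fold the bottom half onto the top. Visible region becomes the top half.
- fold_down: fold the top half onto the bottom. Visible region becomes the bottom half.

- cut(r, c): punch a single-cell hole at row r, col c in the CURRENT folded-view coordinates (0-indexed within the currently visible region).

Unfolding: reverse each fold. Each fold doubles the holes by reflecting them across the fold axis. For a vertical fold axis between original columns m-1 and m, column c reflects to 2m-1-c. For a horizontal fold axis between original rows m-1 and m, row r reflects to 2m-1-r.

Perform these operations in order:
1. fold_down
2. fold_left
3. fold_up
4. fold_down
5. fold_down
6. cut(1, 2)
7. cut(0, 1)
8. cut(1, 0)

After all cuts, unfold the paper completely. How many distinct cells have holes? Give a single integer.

Op 1 fold_down: fold axis h@16; visible region now rows[16,32) x cols[0,8) = 16x8
Op 2 fold_left: fold axis v@4; visible region now rows[16,32) x cols[0,4) = 16x4
Op 3 fold_up: fold axis h@24; visible region now rows[16,24) x cols[0,4) = 8x4
Op 4 fold_down: fold axis h@20; visible region now rows[20,24) x cols[0,4) = 4x4
Op 5 fold_down: fold axis h@22; visible region now rows[22,24) x cols[0,4) = 2x4
Op 6 cut(1, 2): punch at orig (23,2); cuts so far [(23, 2)]; region rows[22,24) x cols[0,4) = 2x4
Op 7 cut(0, 1): punch at orig (22,1); cuts so far [(22, 1), (23, 2)]; region rows[22,24) x cols[0,4) = 2x4
Op 8 cut(1, 0): punch at orig (23,0); cuts so far [(22, 1), (23, 0), (23, 2)]; region rows[22,24) x cols[0,4) = 2x4
Unfold 1 (reflect across h@22): 6 holes -> [(20, 0), (20, 2), (21, 1), (22, 1), (23, 0), (23, 2)]
Unfold 2 (reflect across h@20): 12 holes -> [(16, 0), (16, 2), (17, 1), (18, 1), (19, 0), (19, 2), (20, 0), (20, 2), (21, 1), (22, 1), (23, 0), (23, 2)]
Unfold 3 (reflect across h@24): 24 holes -> [(16, 0), (16, 2), (17, 1), (18, 1), (19, 0), (19, 2), (20, 0), (20, 2), (21, 1), (22, 1), (23, 0), (23, 2), (24, 0), (24, 2), (25, 1), (26, 1), (27, 0), (27, 2), (28, 0), (28, 2), (29, 1), (30, 1), (31, 0), (31, 2)]
Unfold 4 (reflect across v@4): 48 holes -> [(16, 0), (16, 2), (16, 5), (16, 7), (17, 1), (17, 6), (18, 1), (18, 6), (19, 0), (19, 2), (19, 5), (19, 7), (20, 0), (20, 2), (20, 5), (20, 7), (21, 1), (21, 6), (22, 1), (22, 6), (23, 0), (23, 2), (23, 5), (23, 7), (24, 0), (24, 2), (24, 5), (24, 7), (25, 1), (25, 6), (26, 1), (26, 6), (27, 0), (27, 2), (27, 5), (27, 7), (28, 0), (28, 2), (28, 5), (28, 7), (29, 1), (29, 6), (30, 1), (30, 6), (31, 0), (31, 2), (31, 5), (31, 7)]
Unfold 5 (reflect across h@16): 96 holes -> [(0, 0), (0, 2), (0, 5), (0, 7), (1, 1), (1, 6), (2, 1), (2, 6), (3, 0), (3, 2), (3, 5), (3, 7), (4, 0), (4, 2), (4, 5), (4, 7), (5, 1), (5, 6), (6, 1), (6, 6), (7, 0), (7, 2), (7, 5), (7, 7), (8, 0), (8, 2), (8, 5), (8, 7), (9, 1), (9, 6), (10, 1), (10, 6), (11, 0), (11, 2), (11, 5), (11, 7), (12, 0), (12, 2), (12, 5), (12, 7), (13, 1), (13, 6), (14, 1), (14, 6), (15, 0), (15, 2), (15, 5), (15, 7), (16, 0), (16, 2), (16, 5), (16, 7), (17, 1), (17, 6), (18, 1), (18, 6), (19, 0), (19, 2), (19, 5), (19, 7), (20, 0), (20, 2), (20, 5), (20, 7), (21, 1), (21, 6), (22, 1), (22, 6), (23, 0), (23, 2), (23, 5), (23, 7), (24, 0), (24, 2), (24, 5), (24, 7), (25, 1), (25, 6), (26, 1), (26, 6), (27, 0), (27, 2), (27, 5), (27, 7), (28, 0), (28, 2), (28, 5), (28, 7), (29, 1), (29, 6), (30, 1), (30, 6), (31, 0), (31, 2), (31, 5), (31, 7)]

Answer: 96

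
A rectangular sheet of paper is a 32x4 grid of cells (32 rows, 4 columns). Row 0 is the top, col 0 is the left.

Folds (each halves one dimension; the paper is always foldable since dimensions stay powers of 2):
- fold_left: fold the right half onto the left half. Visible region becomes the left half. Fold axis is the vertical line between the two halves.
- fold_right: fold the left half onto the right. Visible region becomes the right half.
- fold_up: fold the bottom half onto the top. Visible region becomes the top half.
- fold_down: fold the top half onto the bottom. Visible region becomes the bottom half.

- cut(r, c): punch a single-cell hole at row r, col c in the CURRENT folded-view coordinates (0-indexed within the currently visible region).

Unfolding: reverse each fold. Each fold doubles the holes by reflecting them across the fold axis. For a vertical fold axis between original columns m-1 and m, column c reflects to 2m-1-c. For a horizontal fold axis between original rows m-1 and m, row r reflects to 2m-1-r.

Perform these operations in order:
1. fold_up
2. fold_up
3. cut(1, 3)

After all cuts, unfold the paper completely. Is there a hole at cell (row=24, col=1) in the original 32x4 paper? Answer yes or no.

Op 1 fold_up: fold axis h@16; visible region now rows[0,16) x cols[0,4) = 16x4
Op 2 fold_up: fold axis h@8; visible region now rows[0,8) x cols[0,4) = 8x4
Op 3 cut(1, 3): punch at orig (1,3); cuts so far [(1, 3)]; region rows[0,8) x cols[0,4) = 8x4
Unfold 1 (reflect across h@8): 2 holes -> [(1, 3), (14, 3)]
Unfold 2 (reflect across h@16): 4 holes -> [(1, 3), (14, 3), (17, 3), (30, 3)]
Holes: [(1, 3), (14, 3), (17, 3), (30, 3)]

Answer: no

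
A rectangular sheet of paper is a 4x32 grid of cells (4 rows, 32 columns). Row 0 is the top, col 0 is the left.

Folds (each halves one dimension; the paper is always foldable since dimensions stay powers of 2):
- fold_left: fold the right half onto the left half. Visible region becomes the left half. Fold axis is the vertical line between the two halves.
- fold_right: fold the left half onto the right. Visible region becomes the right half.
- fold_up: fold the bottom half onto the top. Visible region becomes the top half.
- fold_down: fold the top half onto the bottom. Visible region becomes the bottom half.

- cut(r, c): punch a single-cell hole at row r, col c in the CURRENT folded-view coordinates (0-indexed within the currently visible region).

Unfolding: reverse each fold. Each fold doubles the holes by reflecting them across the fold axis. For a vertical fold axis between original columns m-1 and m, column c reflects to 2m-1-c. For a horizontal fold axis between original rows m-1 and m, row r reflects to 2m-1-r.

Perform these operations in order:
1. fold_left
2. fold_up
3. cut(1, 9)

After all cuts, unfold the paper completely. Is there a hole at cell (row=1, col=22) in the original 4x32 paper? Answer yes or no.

Answer: yes

Derivation:
Op 1 fold_left: fold axis v@16; visible region now rows[0,4) x cols[0,16) = 4x16
Op 2 fold_up: fold axis h@2; visible region now rows[0,2) x cols[0,16) = 2x16
Op 3 cut(1, 9): punch at orig (1,9); cuts so far [(1, 9)]; region rows[0,2) x cols[0,16) = 2x16
Unfold 1 (reflect across h@2): 2 holes -> [(1, 9), (2, 9)]
Unfold 2 (reflect across v@16): 4 holes -> [(1, 9), (1, 22), (2, 9), (2, 22)]
Holes: [(1, 9), (1, 22), (2, 9), (2, 22)]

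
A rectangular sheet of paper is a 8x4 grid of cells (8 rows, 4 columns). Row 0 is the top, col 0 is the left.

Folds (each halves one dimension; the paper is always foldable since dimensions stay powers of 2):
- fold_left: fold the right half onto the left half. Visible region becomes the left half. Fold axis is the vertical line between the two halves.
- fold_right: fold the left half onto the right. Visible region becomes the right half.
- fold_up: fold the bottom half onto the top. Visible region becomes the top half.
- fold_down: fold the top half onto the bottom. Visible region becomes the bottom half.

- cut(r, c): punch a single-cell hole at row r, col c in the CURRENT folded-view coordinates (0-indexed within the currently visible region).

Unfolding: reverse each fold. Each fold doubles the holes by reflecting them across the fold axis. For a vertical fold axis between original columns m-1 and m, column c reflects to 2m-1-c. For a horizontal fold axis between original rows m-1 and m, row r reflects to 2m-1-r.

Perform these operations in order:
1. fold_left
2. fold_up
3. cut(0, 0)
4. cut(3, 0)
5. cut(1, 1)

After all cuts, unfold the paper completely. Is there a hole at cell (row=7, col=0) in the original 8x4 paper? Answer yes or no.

Op 1 fold_left: fold axis v@2; visible region now rows[0,8) x cols[0,2) = 8x2
Op 2 fold_up: fold axis h@4; visible region now rows[0,4) x cols[0,2) = 4x2
Op 3 cut(0, 0): punch at orig (0,0); cuts so far [(0, 0)]; region rows[0,4) x cols[0,2) = 4x2
Op 4 cut(3, 0): punch at orig (3,0); cuts so far [(0, 0), (3, 0)]; region rows[0,4) x cols[0,2) = 4x2
Op 5 cut(1, 1): punch at orig (1,1); cuts so far [(0, 0), (1, 1), (3, 0)]; region rows[0,4) x cols[0,2) = 4x2
Unfold 1 (reflect across h@4): 6 holes -> [(0, 0), (1, 1), (3, 0), (4, 0), (6, 1), (7, 0)]
Unfold 2 (reflect across v@2): 12 holes -> [(0, 0), (0, 3), (1, 1), (1, 2), (3, 0), (3, 3), (4, 0), (4, 3), (6, 1), (6, 2), (7, 0), (7, 3)]
Holes: [(0, 0), (0, 3), (1, 1), (1, 2), (3, 0), (3, 3), (4, 0), (4, 3), (6, 1), (6, 2), (7, 0), (7, 3)]

Answer: yes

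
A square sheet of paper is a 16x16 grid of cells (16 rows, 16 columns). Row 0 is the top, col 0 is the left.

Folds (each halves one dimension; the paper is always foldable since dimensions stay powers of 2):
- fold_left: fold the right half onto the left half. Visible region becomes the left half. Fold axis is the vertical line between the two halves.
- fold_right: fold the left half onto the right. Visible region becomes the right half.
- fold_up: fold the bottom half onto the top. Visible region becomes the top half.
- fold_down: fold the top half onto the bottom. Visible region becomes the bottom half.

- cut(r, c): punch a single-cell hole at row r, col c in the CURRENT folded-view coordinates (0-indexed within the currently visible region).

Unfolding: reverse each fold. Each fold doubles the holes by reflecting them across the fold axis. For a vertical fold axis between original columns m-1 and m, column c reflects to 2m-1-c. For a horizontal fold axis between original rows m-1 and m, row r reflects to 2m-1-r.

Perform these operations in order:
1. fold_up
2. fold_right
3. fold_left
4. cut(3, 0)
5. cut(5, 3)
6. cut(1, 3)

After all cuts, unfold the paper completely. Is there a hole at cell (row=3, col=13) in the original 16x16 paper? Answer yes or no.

Op 1 fold_up: fold axis h@8; visible region now rows[0,8) x cols[0,16) = 8x16
Op 2 fold_right: fold axis v@8; visible region now rows[0,8) x cols[8,16) = 8x8
Op 3 fold_left: fold axis v@12; visible region now rows[0,8) x cols[8,12) = 8x4
Op 4 cut(3, 0): punch at orig (3,8); cuts so far [(3, 8)]; region rows[0,8) x cols[8,12) = 8x4
Op 5 cut(5, 3): punch at orig (5,11); cuts so far [(3, 8), (5, 11)]; region rows[0,8) x cols[8,12) = 8x4
Op 6 cut(1, 3): punch at orig (1,11); cuts so far [(1, 11), (3, 8), (5, 11)]; region rows[0,8) x cols[8,12) = 8x4
Unfold 1 (reflect across v@12): 6 holes -> [(1, 11), (1, 12), (3, 8), (3, 15), (5, 11), (5, 12)]
Unfold 2 (reflect across v@8): 12 holes -> [(1, 3), (1, 4), (1, 11), (1, 12), (3, 0), (3, 7), (3, 8), (3, 15), (5, 3), (5, 4), (5, 11), (5, 12)]
Unfold 3 (reflect across h@8): 24 holes -> [(1, 3), (1, 4), (1, 11), (1, 12), (3, 0), (3, 7), (3, 8), (3, 15), (5, 3), (5, 4), (5, 11), (5, 12), (10, 3), (10, 4), (10, 11), (10, 12), (12, 0), (12, 7), (12, 8), (12, 15), (14, 3), (14, 4), (14, 11), (14, 12)]
Holes: [(1, 3), (1, 4), (1, 11), (1, 12), (3, 0), (3, 7), (3, 8), (3, 15), (5, 3), (5, 4), (5, 11), (5, 12), (10, 3), (10, 4), (10, 11), (10, 12), (12, 0), (12, 7), (12, 8), (12, 15), (14, 3), (14, 4), (14, 11), (14, 12)]

Answer: no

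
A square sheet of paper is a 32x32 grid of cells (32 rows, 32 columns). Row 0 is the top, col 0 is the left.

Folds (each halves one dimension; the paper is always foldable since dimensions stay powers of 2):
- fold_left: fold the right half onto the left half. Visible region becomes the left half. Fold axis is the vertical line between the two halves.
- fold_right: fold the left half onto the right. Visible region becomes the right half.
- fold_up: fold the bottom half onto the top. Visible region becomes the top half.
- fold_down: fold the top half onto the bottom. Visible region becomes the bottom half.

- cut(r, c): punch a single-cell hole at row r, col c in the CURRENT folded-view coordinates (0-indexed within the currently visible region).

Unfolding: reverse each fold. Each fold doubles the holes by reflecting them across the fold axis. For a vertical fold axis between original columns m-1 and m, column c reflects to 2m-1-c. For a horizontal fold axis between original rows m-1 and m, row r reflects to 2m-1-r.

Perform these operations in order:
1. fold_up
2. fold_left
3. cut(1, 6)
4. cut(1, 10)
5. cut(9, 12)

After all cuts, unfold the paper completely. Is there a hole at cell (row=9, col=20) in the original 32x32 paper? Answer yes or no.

Answer: no

Derivation:
Op 1 fold_up: fold axis h@16; visible region now rows[0,16) x cols[0,32) = 16x32
Op 2 fold_left: fold axis v@16; visible region now rows[0,16) x cols[0,16) = 16x16
Op 3 cut(1, 6): punch at orig (1,6); cuts so far [(1, 6)]; region rows[0,16) x cols[0,16) = 16x16
Op 4 cut(1, 10): punch at orig (1,10); cuts so far [(1, 6), (1, 10)]; region rows[0,16) x cols[0,16) = 16x16
Op 5 cut(9, 12): punch at orig (9,12); cuts so far [(1, 6), (1, 10), (9, 12)]; region rows[0,16) x cols[0,16) = 16x16
Unfold 1 (reflect across v@16): 6 holes -> [(1, 6), (1, 10), (1, 21), (1, 25), (9, 12), (9, 19)]
Unfold 2 (reflect across h@16): 12 holes -> [(1, 6), (1, 10), (1, 21), (1, 25), (9, 12), (9, 19), (22, 12), (22, 19), (30, 6), (30, 10), (30, 21), (30, 25)]
Holes: [(1, 6), (1, 10), (1, 21), (1, 25), (9, 12), (9, 19), (22, 12), (22, 19), (30, 6), (30, 10), (30, 21), (30, 25)]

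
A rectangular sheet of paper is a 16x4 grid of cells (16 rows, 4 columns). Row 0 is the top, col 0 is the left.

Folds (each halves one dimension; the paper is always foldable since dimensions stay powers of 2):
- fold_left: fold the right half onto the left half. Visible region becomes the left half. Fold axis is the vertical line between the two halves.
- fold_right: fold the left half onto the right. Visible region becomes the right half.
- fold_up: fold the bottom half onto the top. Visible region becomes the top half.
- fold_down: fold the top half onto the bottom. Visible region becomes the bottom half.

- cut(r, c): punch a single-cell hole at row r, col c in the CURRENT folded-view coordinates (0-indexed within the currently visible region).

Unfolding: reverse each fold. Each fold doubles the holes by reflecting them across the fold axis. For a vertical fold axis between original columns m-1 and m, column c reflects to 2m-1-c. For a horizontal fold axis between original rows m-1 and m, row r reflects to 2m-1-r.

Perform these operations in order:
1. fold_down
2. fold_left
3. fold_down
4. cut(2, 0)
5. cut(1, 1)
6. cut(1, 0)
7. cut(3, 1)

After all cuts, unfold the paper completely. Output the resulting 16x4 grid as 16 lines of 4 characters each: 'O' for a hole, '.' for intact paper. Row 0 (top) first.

Op 1 fold_down: fold axis h@8; visible region now rows[8,16) x cols[0,4) = 8x4
Op 2 fold_left: fold axis v@2; visible region now rows[8,16) x cols[0,2) = 8x2
Op 3 fold_down: fold axis h@12; visible region now rows[12,16) x cols[0,2) = 4x2
Op 4 cut(2, 0): punch at orig (14,0); cuts so far [(14, 0)]; region rows[12,16) x cols[0,2) = 4x2
Op 5 cut(1, 1): punch at orig (13,1); cuts so far [(13, 1), (14, 0)]; region rows[12,16) x cols[0,2) = 4x2
Op 6 cut(1, 0): punch at orig (13,0); cuts so far [(13, 0), (13, 1), (14, 0)]; region rows[12,16) x cols[0,2) = 4x2
Op 7 cut(3, 1): punch at orig (15,1); cuts so far [(13, 0), (13, 1), (14, 0), (15, 1)]; region rows[12,16) x cols[0,2) = 4x2
Unfold 1 (reflect across h@12): 8 holes -> [(8, 1), (9, 0), (10, 0), (10, 1), (13, 0), (13, 1), (14, 0), (15, 1)]
Unfold 2 (reflect across v@2): 16 holes -> [(8, 1), (8, 2), (9, 0), (9, 3), (10, 0), (10, 1), (10, 2), (10, 3), (13, 0), (13, 1), (13, 2), (13, 3), (14, 0), (14, 3), (15, 1), (15, 2)]
Unfold 3 (reflect across h@8): 32 holes -> [(0, 1), (0, 2), (1, 0), (1, 3), (2, 0), (2, 1), (2, 2), (2, 3), (5, 0), (5, 1), (5, 2), (5, 3), (6, 0), (6, 3), (7, 1), (7, 2), (8, 1), (8, 2), (9, 0), (9, 3), (10, 0), (10, 1), (10, 2), (10, 3), (13, 0), (13, 1), (13, 2), (13, 3), (14, 0), (14, 3), (15, 1), (15, 2)]

Answer: .OO.
O..O
OOOO
....
....
OOOO
O..O
.OO.
.OO.
O..O
OOOO
....
....
OOOO
O..O
.OO.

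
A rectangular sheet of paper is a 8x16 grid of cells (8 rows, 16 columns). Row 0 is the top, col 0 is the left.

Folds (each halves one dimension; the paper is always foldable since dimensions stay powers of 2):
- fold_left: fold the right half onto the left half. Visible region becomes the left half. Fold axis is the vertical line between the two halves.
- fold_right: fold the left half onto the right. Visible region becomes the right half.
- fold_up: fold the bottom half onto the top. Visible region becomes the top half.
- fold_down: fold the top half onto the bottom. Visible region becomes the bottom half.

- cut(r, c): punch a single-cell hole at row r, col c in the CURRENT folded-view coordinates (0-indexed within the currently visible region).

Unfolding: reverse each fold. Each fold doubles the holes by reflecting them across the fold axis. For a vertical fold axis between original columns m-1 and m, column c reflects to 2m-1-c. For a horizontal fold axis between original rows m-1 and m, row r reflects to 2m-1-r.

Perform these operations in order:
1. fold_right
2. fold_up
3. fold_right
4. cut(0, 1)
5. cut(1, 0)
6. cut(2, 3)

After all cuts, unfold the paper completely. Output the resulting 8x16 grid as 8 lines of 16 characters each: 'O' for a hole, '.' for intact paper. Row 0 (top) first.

Answer: ..O..O....O..O..
...OO......OO...
O......OO......O
................
................
O......OO......O
...OO......OO...
..O..O....O..O..

Derivation:
Op 1 fold_right: fold axis v@8; visible region now rows[0,8) x cols[8,16) = 8x8
Op 2 fold_up: fold axis h@4; visible region now rows[0,4) x cols[8,16) = 4x8
Op 3 fold_right: fold axis v@12; visible region now rows[0,4) x cols[12,16) = 4x4
Op 4 cut(0, 1): punch at orig (0,13); cuts so far [(0, 13)]; region rows[0,4) x cols[12,16) = 4x4
Op 5 cut(1, 0): punch at orig (1,12); cuts so far [(0, 13), (1, 12)]; region rows[0,4) x cols[12,16) = 4x4
Op 6 cut(2, 3): punch at orig (2,15); cuts so far [(0, 13), (1, 12), (2, 15)]; region rows[0,4) x cols[12,16) = 4x4
Unfold 1 (reflect across v@12): 6 holes -> [(0, 10), (0, 13), (1, 11), (1, 12), (2, 8), (2, 15)]
Unfold 2 (reflect across h@4): 12 holes -> [(0, 10), (0, 13), (1, 11), (1, 12), (2, 8), (2, 15), (5, 8), (5, 15), (6, 11), (6, 12), (7, 10), (7, 13)]
Unfold 3 (reflect across v@8): 24 holes -> [(0, 2), (0, 5), (0, 10), (0, 13), (1, 3), (1, 4), (1, 11), (1, 12), (2, 0), (2, 7), (2, 8), (2, 15), (5, 0), (5, 7), (5, 8), (5, 15), (6, 3), (6, 4), (6, 11), (6, 12), (7, 2), (7, 5), (7, 10), (7, 13)]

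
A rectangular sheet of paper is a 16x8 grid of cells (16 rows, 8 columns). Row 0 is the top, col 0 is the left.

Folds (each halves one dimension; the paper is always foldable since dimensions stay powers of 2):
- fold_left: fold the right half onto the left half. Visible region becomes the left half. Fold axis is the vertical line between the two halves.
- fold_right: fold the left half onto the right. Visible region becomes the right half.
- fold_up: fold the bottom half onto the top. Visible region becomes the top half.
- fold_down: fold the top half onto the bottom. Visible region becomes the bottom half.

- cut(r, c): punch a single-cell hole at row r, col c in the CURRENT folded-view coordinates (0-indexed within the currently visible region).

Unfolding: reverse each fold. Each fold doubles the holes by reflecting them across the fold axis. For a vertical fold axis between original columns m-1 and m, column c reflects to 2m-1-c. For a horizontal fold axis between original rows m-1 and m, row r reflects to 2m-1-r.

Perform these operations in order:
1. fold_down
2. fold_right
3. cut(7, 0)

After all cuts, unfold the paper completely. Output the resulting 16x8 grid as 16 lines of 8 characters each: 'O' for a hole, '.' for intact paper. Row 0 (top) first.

Answer: ...OO...
........
........
........
........
........
........
........
........
........
........
........
........
........
........
...OO...

Derivation:
Op 1 fold_down: fold axis h@8; visible region now rows[8,16) x cols[0,8) = 8x8
Op 2 fold_right: fold axis v@4; visible region now rows[8,16) x cols[4,8) = 8x4
Op 3 cut(7, 0): punch at orig (15,4); cuts so far [(15, 4)]; region rows[8,16) x cols[4,8) = 8x4
Unfold 1 (reflect across v@4): 2 holes -> [(15, 3), (15, 4)]
Unfold 2 (reflect across h@8): 4 holes -> [(0, 3), (0, 4), (15, 3), (15, 4)]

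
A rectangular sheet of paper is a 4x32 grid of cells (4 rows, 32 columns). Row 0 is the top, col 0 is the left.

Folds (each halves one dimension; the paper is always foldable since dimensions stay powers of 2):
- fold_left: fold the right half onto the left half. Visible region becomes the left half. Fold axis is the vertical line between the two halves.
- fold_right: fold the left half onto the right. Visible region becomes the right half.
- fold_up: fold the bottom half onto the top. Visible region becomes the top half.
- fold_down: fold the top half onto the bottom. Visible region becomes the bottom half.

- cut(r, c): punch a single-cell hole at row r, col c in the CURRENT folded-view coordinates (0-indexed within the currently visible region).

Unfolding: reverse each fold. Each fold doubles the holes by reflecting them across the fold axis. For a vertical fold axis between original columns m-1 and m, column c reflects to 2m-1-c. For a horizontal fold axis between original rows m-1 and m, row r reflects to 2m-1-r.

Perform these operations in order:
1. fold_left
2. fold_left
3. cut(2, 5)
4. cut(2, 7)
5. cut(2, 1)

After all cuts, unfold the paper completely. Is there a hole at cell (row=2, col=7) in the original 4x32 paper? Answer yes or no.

Answer: yes

Derivation:
Op 1 fold_left: fold axis v@16; visible region now rows[0,4) x cols[0,16) = 4x16
Op 2 fold_left: fold axis v@8; visible region now rows[0,4) x cols[0,8) = 4x8
Op 3 cut(2, 5): punch at orig (2,5); cuts so far [(2, 5)]; region rows[0,4) x cols[0,8) = 4x8
Op 4 cut(2, 7): punch at orig (2,7); cuts so far [(2, 5), (2, 7)]; region rows[0,4) x cols[0,8) = 4x8
Op 5 cut(2, 1): punch at orig (2,1); cuts so far [(2, 1), (2, 5), (2, 7)]; region rows[0,4) x cols[0,8) = 4x8
Unfold 1 (reflect across v@8): 6 holes -> [(2, 1), (2, 5), (2, 7), (2, 8), (2, 10), (2, 14)]
Unfold 2 (reflect across v@16): 12 holes -> [(2, 1), (2, 5), (2, 7), (2, 8), (2, 10), (2, 14), (2, 17), (2, 21), (2, 23), (2, 24), (2, 26), (2, 30)]
Holes: [(2, 1), (2, 5), (2, 7), (2, 8), (2, 10), (2, 14), (2, 17), (2, 21), (2, 23), (2, 24), (2, 26), (2, 30)]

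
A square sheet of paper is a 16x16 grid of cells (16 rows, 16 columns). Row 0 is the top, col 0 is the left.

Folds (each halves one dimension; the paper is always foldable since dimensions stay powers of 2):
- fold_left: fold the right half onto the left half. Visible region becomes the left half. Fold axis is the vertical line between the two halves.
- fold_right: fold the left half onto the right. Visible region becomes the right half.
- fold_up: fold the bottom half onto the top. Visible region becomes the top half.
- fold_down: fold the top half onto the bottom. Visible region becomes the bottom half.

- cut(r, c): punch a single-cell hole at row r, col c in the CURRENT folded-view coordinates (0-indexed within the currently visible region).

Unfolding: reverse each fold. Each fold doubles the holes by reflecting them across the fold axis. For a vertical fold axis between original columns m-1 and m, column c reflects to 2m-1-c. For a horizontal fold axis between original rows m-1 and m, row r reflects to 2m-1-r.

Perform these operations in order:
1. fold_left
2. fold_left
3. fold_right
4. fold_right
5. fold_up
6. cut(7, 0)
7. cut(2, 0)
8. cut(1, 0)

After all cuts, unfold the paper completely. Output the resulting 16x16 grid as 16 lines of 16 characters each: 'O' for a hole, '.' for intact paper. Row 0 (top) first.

Answer: ................
OOOOOOOOOOOOOOOO
OOOOOOOOOOOOOOOO
................
................
................
................
OOOOOOOOOOOOOOOO
OOOOOOOOOOOOOOOO
................
................
................
................
OOOOOOOOOOOOOOOO
OOOOOOOOOOOOOOOO
................

Derivation:
Op 1 fold_left: fold axis v@8; visible region now rows[0,16) x cols[0,8) = 16x8
Op 2 fold_left: fold axis v@4; visible region now rows[0,16) x cols[0,4) = 16x4
Op 3 fold_right: fold axis v@2; visible region now rows[0,16) x cols[2,4) = 16x2
Op 4 fold_right: fold axis v@3; visible region now rows[0,16) x cols[3,4) = 16x1
Op 5 fold_up: fold axis h@8; visible region now rows[0,8) x cols[3,4) = 8x1
Op 6 cut(7, 0): punch at orig (7,3); cuts so far [(7, 3)]; region rows[0,8) x cols[3,4) = 8x1
Op 7 cut(2, 0): punch at orig (2,3); cuts so far [(2, 3), (7, 3)]; region rows[0,8) x cols[3,4) = 8x1
Op 8 cut(1, 0): punch at orig (1,3); cuts so far [(1, 3), (2, 3), (7, 3)]; region rows[0,8) x cols[3,4) = 8x1
Unfold 1 (reflect across h@8): 6 holes -> [(1, 3), (2, 3), (7, 3), (8, 3), (13, 3), (14, 3)]
Unfold 2 (reflect across v@3): 12 holes -> [(1, 2), (1, 3), (2, 2), (2, 3), (7, 2), (7, 3), (8, 2), (8, 3), (13, 2), (13, 3), (14, 2), (14, 3)]
Unfold 3 (reflect across v@2): 24 holes -> [(1, 0), (1, 1), (1, 2), (1, 3), (2, 0), (2, 1), (2, 2), (2, 3), (7, 0), (7, 1), (7, 2), (7, 3), (8, 0), (8, 1), (8, 2), (8, 3), (13, 0), (13, 1), (13, 2), (13, 3), (14, 0), (14, 1), (14, 2), (14, 3)]
Unfold 4 (reflect across v@4): 48 holes -> [(1, 0), (1, 1), (1, 2), (1, 3), (1, 4), (1, 5), (1, 6), (1, 7), (2, 0), (2, 1), (2, 2), (2, 3), (2, 4), (2, 5), (2, 6), (2, 7), (7, 0), (7, 1), (7, 2), (7, 3), (7, 4), (7, 5), (7, 6), (7, 7), (8, 0), (8, 1), (8, 2), (8, 3), (8, 4), (8, 5), (8, 6), (8, 7), (13, 0), (13, 1), (13, 2), (13, 3), (13, 4), (13, 5), (13, 6), (13, 7), (14, 0), (14, 1), (14, 2), (14, 3), (14, 4), (14, 5), (14, 6), (14, 7)]
Unfold 5 (reflect across v@8): 96 holes -> [(1, 0), (1, 1), (1, 2), (1, 3), (1, 4), (1, 5), (1, 6), (1, 7), (1, 8), (1, 9), (1, 10), (1, 11), (1, 12), (1, 13), (1, 14), (1, 15), (2, 0), (2, 1), (2, 2), (2, 3), (2, 4), (2, 5), (2, 6), (2, 7), (2, 8), (2, 9), (2, 10), (2, 11), (2, 12), (2, 13), (2, 14), (2, 15), (7, 0), (7, 1), (7, 2), (7, 3), (7, 4), (7, 5), (7, 6), (7, 7), (7, 8), (7, 9), (7, 10), (7, 11), (7, 12), (7, 13), (7, 14), (7, 15), (8, 0), (8, 1), (8, 2), (8, 3), (8, 4), (8, 5), (8, 6), (8, 7), (8, 8), (8, 9), (8, 10), (8, 11), (8, 12), (8, 13), (8, 14), (8, 15), (13, 0), (13, 1), (13, 2), (13, 3), (13, 4), (13, 5), (13, 6), (13, 7), (13, 8), (13, 9), (13, 10), (13, 11), (13, 12), (13, 13), (13, 14), (13, 15), (14, 0), (14, 1), (14, 2), (14, 3), (14, 4), (14, 5), (14, 6), (14, 7), (14, 8), (14, 9), (14, 10), (14, 11), (14, 12), (14, 13), (14, 14), (14, 15)]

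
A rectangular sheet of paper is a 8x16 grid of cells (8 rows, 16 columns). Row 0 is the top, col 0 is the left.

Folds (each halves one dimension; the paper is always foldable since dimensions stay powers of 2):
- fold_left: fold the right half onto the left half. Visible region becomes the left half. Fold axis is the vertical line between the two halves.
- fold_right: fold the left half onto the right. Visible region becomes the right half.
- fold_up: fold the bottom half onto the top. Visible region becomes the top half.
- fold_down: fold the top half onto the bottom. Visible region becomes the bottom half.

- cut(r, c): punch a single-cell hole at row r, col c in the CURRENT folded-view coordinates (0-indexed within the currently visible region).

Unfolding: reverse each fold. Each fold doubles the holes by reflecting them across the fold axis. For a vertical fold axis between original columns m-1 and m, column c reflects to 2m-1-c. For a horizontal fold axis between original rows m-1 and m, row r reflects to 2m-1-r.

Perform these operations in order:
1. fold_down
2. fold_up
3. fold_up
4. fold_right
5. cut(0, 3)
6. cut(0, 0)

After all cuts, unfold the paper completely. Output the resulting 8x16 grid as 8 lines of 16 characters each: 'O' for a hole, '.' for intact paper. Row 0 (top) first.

Answer: ....O..OO..O....
....O..OO..O....
....O..OO..O....
....O..OO..O....
....O..OO..O....
....O..OO..O....
....O..OO..O....
....O..OO..O....

Derivation:
Op 1 fold_down: fold axis h@4; visible region now rows[4,8) x cols[0,16) = 4x16
Op 2 fold_up: fold axis h@6; visible region now rows[4,6) x cols[0,16) = 2x16
Op 3 fold_up: fold axis h@5; visible region now rows[4,5) x cols[0,16) = 1x16
Op 4 fold_right: fold axis v@8; visible region now rows[4,5) x cols[8,16) = 1x8
Op 5 cut(0, 3): punch at orig (4,11); cuts so far [(4, 11)]; region rows[4,5) x cols[8,16) = 1x8
Op 6 cut(0, 0): punch at orig (4,8); cuts so far [(4, 8), (4, 11)]; region rows[4,5) x cols[8,16) = 1x8
Unfold 1 (reflect across v@8): 4 holes -> [(4, 4), (4, 7), (4, 8), (4, 11)]
Unfold 2 (reflect across h@5): 8 holes -> [(4, 4), (4, 7), (4, 8), (4, 11), (5, 4), (5, 7), (5, 8), (5, 11)]
Unfold 3 (reflect across h@6): 16 holes -> [(4, 4), (4, 7), (4, 8), (4, 11), (5, 4), (5, 7), (5, 8), (5, 11), (6, 4), (6, 7), (6, 8), (6, 11), (7, 4), (7, 7), (7, 8), (7, 11)]
Unfold 4 (reflect across h@4): 32 holes -> [(0, 4), (0, 7), (0, 8), (0, 11), (1, 4), (1, 7), (1, 8), (1, 11), (2, 4), (2, 7), (2, 8), (2, 11), (3, 4), (3, 7), (3, 8), (3, 11), (4, 4), (4, 7), (4, 8), (4, 11), (5, 4), (5, 7), (5, 8), (5, 11), (6, 4), (6, 7), (6, 8), (6, 11), (7, 4), (7, 7), (7, 8), (7, 11)]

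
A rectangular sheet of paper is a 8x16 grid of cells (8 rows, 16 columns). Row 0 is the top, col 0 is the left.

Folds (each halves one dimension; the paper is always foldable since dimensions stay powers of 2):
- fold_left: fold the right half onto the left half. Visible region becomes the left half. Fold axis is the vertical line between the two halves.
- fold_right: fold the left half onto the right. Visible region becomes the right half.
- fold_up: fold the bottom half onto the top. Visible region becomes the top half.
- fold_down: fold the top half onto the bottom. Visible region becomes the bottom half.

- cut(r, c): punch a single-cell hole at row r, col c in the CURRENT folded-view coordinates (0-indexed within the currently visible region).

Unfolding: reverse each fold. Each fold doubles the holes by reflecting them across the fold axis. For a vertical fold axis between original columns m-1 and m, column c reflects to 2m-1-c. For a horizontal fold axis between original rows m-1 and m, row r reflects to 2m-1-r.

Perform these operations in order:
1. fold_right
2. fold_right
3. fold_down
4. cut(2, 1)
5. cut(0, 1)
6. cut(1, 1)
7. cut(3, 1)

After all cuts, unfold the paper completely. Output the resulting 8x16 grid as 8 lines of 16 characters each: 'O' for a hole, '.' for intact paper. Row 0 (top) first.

Op 1 fold_right: fold axis v@8; visible region now rows[0,8) x cols[8,16) = 8x8
Op 2 fold_right: fold axis v@12; visible region now rows[0,8) x cols[12,16) = 8x4
Op 3 fold_down: fold axis h@4; visible region now rows[4,8) x cols[12,16) = 4x4
Op 4 cut(2, 1): punch at orig (6,13); cuts so far [(6, 13)]; region rows[4,8) x cols[12,16) = 4x4
Op 5 cut(0, 1): punch at orig (4,13); cuts so far [(4, 13), (6, 13)]; region rows[4,8) x cols[12,16) = 4x4
Op 6 cut(1, 1): punch at orig (5,13); cuts so far [(4, 13), (5, 13), (6, 13)]; region rows[4,8) x cols[12,16) = 4x4
Op 7 cut(3, 1): punch at orig (7,13); cuts so far [(4, 13), (5, 13), (6, 13), (7, 13)]; region rows[4,8) x cols[12,16) = 4x4
Unfold 1 (reflect across h@4): 8 holes -> [(0, 13), (1, 13), (2, 13), (3, 13), (4, 13), (5, 13), (6, 13), (7, 13)]
Unfold 2 (reflect across v@12): 16 holes -> [(0, 10), (0, 13), (1, 10), (1, 13), (2, 10), (2, 13), (3, 10), (3, 13), (4, 10), (4, 13), (5, 10), (5, 13), (6, 10), (6, 13), (7, 10), (7, 13)]
Unfold 3 (reflect across v@8): 32 holes -> [(0, 2), (0, 5), (0, 10), (0, 13), (1, 2), (1, 5), (1, 10), (1, 13), (2, 2), (2, 5), (2, 10), (2, 13), (3, 2), (3, 5), (3, 10), (3, 13), (4, 2), (4, 5), (4, 10), (4, 13), (5, 2), (5, 5), (5, 10), (5, 13), (6, 2), (6, 5), (6, 10), (6, 13), (7, 2), (7, 5), (7, 10), (7, 13)]

Answer: ..O..O....O..O..
..O..O....O..O..
..O..O....O..O..
..O..O....O..O..
..O..O....O..O..
..O..O....O..O..
..O..O....O..O..
..O..O....O..O..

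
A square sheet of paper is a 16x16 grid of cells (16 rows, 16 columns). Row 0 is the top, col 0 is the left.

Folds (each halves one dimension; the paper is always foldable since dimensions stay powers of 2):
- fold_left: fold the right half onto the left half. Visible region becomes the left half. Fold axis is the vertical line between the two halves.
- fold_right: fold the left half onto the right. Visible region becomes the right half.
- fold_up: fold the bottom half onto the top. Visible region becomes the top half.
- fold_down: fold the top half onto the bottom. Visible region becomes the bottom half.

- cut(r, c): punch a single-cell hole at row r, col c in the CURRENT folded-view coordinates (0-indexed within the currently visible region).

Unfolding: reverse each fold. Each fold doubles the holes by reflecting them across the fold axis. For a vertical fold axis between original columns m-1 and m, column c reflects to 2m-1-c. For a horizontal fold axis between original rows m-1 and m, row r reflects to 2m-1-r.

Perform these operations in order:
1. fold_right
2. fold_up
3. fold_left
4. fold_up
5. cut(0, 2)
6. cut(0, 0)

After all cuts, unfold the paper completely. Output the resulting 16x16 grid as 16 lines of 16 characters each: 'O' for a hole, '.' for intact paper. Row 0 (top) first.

Answer: O.O..O.OO.O..O.O
................
................
................
................
................
................
O.O..O.OO.O..O.O
O.O..O.OO.O..O.O
................
................
................
................
................
................
O.O..O.OO.O..O.O

Derivation:
Op 1 fold_right: fold axis v@8; visible region now rows[0,16) x cols[8,16) = 16x8
Op 2 fold_up: fold axis h@8; visible region now rows[0,8) x cols[8,16) = 8x8
Op 3 fold_left: fold axis v@12; visible region now rows[0,8) x cols[8,12) = 8x4
Op 4 fold_up: fold axis h@4; visible region now rows[0,4) x cols[8,12) = 4x4
Op 5 cut(0, 2): punch at orig (0,10); cuts so far [(0, 10)]; region rows[0,4) x cols[8,12) = 4x4
Op 6 cut(0, 0): punch at orig (0,8); cuts so far [(0, 8), (0, 10)]; region rows[0,4) x cols[8,12) = 4x4
Unfold 1 (reflect across h@4): 4 holes -> [(0, 8), (0, 10), (7, 8), (7, 10)]
Unfold 2 (reflect across v@12): 8 holes -> [(0, 8), (0, 10), (0, 13), (0, 15), (7, 8), (7, 10), (7, 13), (7, 15)]
Unfold 3 (reflect across h@8): 16 holes -> [(0, 8), (0, 10), (0, 13), (0, 15), (7, 8), (7, 10), (7, 13), (7, 15), (8, 8), (8, 10), (8, 13), (8, 15), (15, 8), (15, 10), (15, 13), (15, 15)]
Unfold 4 (reflect across v@8): 32 holes -> [(0, 0), (0, 2), (0, 5), (0, 7), (0, 8), (0, 10), (0, 13), (0, 15), (7, 0), (7, 2), (7, 5), (7, 7), (7, 8), (7, 10), (7, 13), (7, 15), (8, 0), (8, 2), (8, 5), (8, 7), (8, 8), (8, 10), (8, 13), (8, 15), (15, 0), (15, 2), (15, 5), (15, 7), (15, 8), (15, 10), (15, 13), (15, 15)]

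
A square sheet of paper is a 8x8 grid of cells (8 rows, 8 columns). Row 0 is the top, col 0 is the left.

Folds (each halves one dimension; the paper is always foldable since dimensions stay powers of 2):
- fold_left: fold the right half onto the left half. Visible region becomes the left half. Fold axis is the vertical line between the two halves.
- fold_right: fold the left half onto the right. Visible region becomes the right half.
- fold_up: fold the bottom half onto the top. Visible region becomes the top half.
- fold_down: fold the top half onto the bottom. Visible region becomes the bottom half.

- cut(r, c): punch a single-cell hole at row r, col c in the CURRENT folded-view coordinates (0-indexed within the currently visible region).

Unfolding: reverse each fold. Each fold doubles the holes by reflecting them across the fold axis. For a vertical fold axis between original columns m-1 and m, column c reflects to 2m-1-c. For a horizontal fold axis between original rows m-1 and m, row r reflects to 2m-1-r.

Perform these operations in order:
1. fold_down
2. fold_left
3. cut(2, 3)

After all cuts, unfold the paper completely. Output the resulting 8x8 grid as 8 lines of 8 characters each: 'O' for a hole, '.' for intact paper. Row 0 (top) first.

Op 1 fold_down: fold axis h@4; visible region now rows[4,8) x cols[0,8) = 4x8
Op 2 fold_left: fold axis v@4; visible region now rows[4,8) x cols[0,4) = 4x4
Op 3 cut(2, 3): punch at orig (6,3); cuts so far [(6, 3)]; region rows[4,8) x cols[0,4) = 4x4
Unfold 1 (reflect across v@4): 2 holes -> [(6, 3), (6, 4)]
Unfold 2 (reflect across h@4): 4 holes -> [(1, 3), (1, 4), (6, 3), (6, 4)]

Answer: ........
...OO...
........
........
........
........
...OO...
........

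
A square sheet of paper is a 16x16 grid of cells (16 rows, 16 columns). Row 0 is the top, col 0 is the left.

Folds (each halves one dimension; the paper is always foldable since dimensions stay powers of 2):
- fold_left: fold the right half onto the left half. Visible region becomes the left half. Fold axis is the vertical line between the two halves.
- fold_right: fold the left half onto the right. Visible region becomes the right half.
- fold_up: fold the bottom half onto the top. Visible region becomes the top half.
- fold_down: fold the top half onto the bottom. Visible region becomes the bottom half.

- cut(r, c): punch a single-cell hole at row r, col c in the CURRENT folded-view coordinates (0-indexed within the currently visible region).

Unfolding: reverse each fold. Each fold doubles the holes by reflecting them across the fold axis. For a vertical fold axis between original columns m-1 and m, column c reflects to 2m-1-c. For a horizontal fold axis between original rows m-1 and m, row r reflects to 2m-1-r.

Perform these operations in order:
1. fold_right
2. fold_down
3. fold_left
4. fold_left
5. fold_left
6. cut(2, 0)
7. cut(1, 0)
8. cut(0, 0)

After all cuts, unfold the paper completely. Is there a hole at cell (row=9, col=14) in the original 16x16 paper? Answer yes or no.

Op 1 fold_right: fold axis v@8; visible region now rows[0,16) x cols[8,16) = 16x8
Op 2 fold_down: fold axis h@8; visible region now rows[8,16) x cols[8,16) = 8x8
Op 3 fold_left: fold axis v@12; visible region now rows[8,16) x cols[8,12) = 8x4
Op 4 fold_left: fold axis v@10; visible region now rows[8,16) x cols[8,10) = 8x2
Op 5 fold_left: fold axis v@9; visible region now rows[8,16) x cols[8,9) = 8x1
Op 6 cut(2, 0): punch at orig (10,8); cuts so far [(10, 8)]; region rows[8,16) x cols[8,9) = 8x1
Op 7 cut(1, 0): punch at orig (9,8); cuts so far [(9, 8), (10, 8)]; region rows[8,16) x cols[8,9) = 8x1
Op 8 cut(0, 0): punch at orig (8,8); cuts so far [(8, 8), (9, 8), (10, 8)]; region rows[8,16) x cols[8,9) = 8x1
Unfold 1 (reflect across v@9): 6 holes -> [(8, 8), (8, 9), (9, 8), (9, 9), (10, 8), (10, 9)]
Unfold 2 (reflect across v@10): 12 holes -> [(8, 8), (8, 9), (8, 10), (8, 11), (9, 8), (9, 9), (9, 10), (9, 11), (10, 8), (10, 9), (10, 10), (10, 11)]
Unfold 3 (reflect across v@12): 24 holes -> [(8, 8), (8, 9), (8, 10), (8, 11), (8, 12), (8, 13), (8, 14), (8, 15), (9, 8), (9, 9), (9, 10), (9, 11), (9, 12), (9, 13), (9, 14), (9, 15), (10, 8), (10, 9), (10, 10), (10, 11), (10, 12), (10, 13), (10, 14), (10, 15)]
Unfold 4 (reflect across h@8): 48 holes -> [(5, 8), (5, 9), (5, 10), (5, 11), (5, 12), (5, 13), (5, 14), (5, 15), (6, 8), (6, 9), (6, 10), (6, 11), (6, 12), (6, 13), (6, 14), (6, 15), (7, 8), (7, 9), (7, 10), (7, 11), (7, 12), (7, 13), (7, 14), (7, 15), (8, 8), (8, 9), (8, 10), (8, 11), (8, 12), (8, 13), (8, 14), (8, 15), (9, 8), (9, 9), (9, 10), (9, 11), (9, 12), (9, 13), (9, 14), (9, 15), (10, 8), (10, 9), (10, 10), (10, 11), (10, 12), (10, 13), (10, 14), (10, 15)]
Unfold 5 (reflect across v@8): 96 holes -> [(5, 0), (5, 1), (5, 2), (5, 3), (5, 4), (5, 5), (5, 6), (5, 7), (5, 8), (5, 9), (5, 10), (5, 11), (5, 12), (5, 13), (5, 14), (5, 15), (6, 0), (6, 1), (6, 2), (6, 3), (6, 4), (6, 5), (6, 6), (6, 7), (6, 8), (6, 9), (6, 10), (6, 11), (6, 12), (6, 13), (6, 14), (6, 15), (7, 0), (7, 1), (7, 2), (7, 3), (7, 4), (7, 5), (7, 6), (7, 7), (7, 8), (7, 9), (7, 10), (7, 11), (7, 12), (7, 13), (7, 14), (7, 15), (8, 0), (8, 1), (8, 2), (8, 3), (8, 4), (8, 5), (8, 6), (8, 7), (8, 8), (8, 9), (8, 10), (8, 11), (8, 12), (8, 13), (8, 14), (8, 15), (9, 0), (9, 1), (9, 2), (9, 3), (9, 4), (9, 5), (9, 6), (9, 7), (9, 8), (9, 9), (9, 10), (9, 11), (9, 12), (9, 13), (9, 14), (9, 15), (10, 0), (10, 1), (10, 2), (10, 3), (10, 4), (10, 5), (10, 6), (10, 7), (10, 8), (10, 9), (10, 10), (10, 11), (10, 12), (10, 13), (10, 14), (10, 15)]
Holes: [(5, 0), (5, 1), (5, 2), (5, 3), (5, 4), (5, 5), (5, 6), (5, 7), (5, 8), (5, 9), (5, 10), (5, 11), (5, 12), (5, 13), (5, 14), (5, 15), (6, 0), (6, 1), (6, 2), (6, 3), (6, 4), (6, 5), (6, 6), (6, 7), (6, 8), (6, 9), (6, 10), (6, 11), (6, 12), (6, 13), (6, 14), (6, 15), (7, 0), (7, 1), (7, 2), (7, 3), (7, 4), (7, 5), (7, 6), (7, 7), (7, 8), (7, 9), (7, 10), (7, 11), (7, 12), (7, 13), (7, 14), (7, 15), (8, 0), (8, 1), (8, 2), (8, 3), (8, 4), (8, 5), (8, 6), (8, 7), (8, 8), (8, 9), (8, 10), (8, 11), (8, 12), (8, 13), (8, 14), (8, 15), (9, 0), (9, 1), (9, 2), (9, 3), (9, 4), (9, 5), (9, 6), (9, 7), (9, 8), (9, 9), (9, 10), (9, 11), (9, 12), (9, 13), (9, 14), (9, 15), (10, 0), (10, 1), (10, 2), (10, 3), (10, 4), (10, 5), (10, 6), (10, 7), (10, 8), (10, 9), (10, 10), (10, 11), (10, 12), (10, 13), (10, 14), (10, 15)]

Answer: yes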